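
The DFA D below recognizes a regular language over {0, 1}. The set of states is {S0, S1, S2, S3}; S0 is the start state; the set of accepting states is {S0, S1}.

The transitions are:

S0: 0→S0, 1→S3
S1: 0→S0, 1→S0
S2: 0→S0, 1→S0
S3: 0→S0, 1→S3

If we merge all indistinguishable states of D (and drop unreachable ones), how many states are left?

2

First remove the unreachable states {S1,S2}; 2 states remain.
Initial partition by acceptance: {S0} | {S3}.
The partition is now stable with 2 blocks: {S0} | {S3}.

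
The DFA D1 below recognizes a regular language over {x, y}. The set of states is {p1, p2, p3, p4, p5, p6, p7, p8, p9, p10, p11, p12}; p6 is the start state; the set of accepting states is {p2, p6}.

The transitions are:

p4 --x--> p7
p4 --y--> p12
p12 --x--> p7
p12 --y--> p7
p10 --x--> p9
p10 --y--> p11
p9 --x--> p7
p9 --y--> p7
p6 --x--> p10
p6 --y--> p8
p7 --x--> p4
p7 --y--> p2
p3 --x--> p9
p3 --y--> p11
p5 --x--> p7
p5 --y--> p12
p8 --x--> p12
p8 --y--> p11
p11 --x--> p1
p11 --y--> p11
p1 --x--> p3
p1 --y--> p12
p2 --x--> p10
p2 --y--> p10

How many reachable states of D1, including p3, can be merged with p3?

3

First remove the unreachable states {p5}; 11 states remain.
Initial partition by acceptance: {p2,p6} | {p1,p3,p4,p7,p8,p9,p10,p11,p12}.
Refine {p1,p3,p4,p7,p8,p9,p10,p11,p12} on symbol y: members go to different blocks, giving {p1,p3,p4,p8,p9,p10,p11,p12} and {p7}.
Split {p1,p3,p4,p8,p9,p10,p11,p12} by δ(·,x) → {p1,p3,p8,p10,p11} and {p4,p9,p12}.
On input x, block {p1,p3,p8,p10,p11} splits into {p3,p8,p10} and {p1,p11}.
Refine {p4,p9,p12} on symbol y: members go to different blocks, giving {p9,p12} and {p4}.
On input x, block {p1,p11} splits into {p1} and {p11}.
The partition is now stable with 7 blocks: {p2,p6} | {p3,p8,p10} | {p7} | {p9,p12} | {p1} | {p4} | {p11}.
State p3 belongs to the block {p3,p8,p10}, which has 3 states.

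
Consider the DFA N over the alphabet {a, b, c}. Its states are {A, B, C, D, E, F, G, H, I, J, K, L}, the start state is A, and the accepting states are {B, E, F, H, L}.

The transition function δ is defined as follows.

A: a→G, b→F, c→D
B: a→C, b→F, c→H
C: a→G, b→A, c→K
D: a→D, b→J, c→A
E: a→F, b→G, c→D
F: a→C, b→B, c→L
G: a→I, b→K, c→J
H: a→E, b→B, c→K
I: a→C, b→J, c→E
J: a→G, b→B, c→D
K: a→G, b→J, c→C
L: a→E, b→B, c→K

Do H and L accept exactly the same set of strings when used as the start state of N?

Yes

All states are reachable from the start state.
Start with accepting vs non-accepting: {B,E,F,H,L} | {A,C,D,G,I,J,K}.
Split {B,E,F,H,L} by δ(·,a) → {E,H,L} and {B,F}.
On input a, block {E,H,L} splits into {H,L} and {E}.
On input b, block {A,C,D,G,I,J,K} splits into {C,D,G,I,K} and {A,J}.
Refine {C,D,G,I,K} on symbol b: members go to different blocks, giving {C,D,I,K} and {G}.
Refine {C,D,I,K} on symbol a: members go to different blocks, giving {C,K} and {D,I}.
Split {D,I} by δ(·,a) → {D} and {I}.
No further refinement is possible. Final partition (8 blocks): {H,L} | {C,K} | {B,F} | {E} | {A,J} | {G} | {D} | {I}.
H and L lie in the same block of the stable partition, so they are equivalent — no string distinguishes them.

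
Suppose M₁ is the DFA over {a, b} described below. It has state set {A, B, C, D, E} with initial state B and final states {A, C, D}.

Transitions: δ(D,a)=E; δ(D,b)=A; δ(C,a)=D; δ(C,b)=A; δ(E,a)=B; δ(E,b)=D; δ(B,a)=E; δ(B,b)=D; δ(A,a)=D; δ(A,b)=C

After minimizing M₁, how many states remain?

Every state is reachable, so we keep all 5.
P0 = {A,C,D} | {B,E}.
Refine {A,C,D} on symbol a: members go to different blocks, giving {A,C} and {D}.
Stable partition: {A,C} | {B,E} | {D} — 3 equivalence classes.

3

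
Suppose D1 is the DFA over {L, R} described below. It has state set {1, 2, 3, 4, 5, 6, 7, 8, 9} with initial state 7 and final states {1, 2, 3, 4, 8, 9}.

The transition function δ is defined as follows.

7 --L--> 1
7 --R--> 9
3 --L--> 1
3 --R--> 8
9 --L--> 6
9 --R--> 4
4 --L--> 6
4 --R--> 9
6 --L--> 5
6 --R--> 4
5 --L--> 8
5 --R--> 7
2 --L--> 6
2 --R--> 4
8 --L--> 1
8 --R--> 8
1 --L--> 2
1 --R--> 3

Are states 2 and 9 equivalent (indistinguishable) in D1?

All states are reachable from the start state.
Initial partition by acceptance: {1,2,3,4,8,9} | {5,6,7}.
Split {1,2,3,4,8,9} by δ(·,L) → {1,3,8} and {2,4,9}.
On input L, block {1,3,8} splits into {3,8} and {1}.
Split {5,6,7} by δ(·,L) → {5} and {6} and {7}.
No further refinement is possible. Final partition (6 blocks): {3,8} | {5} | {2,4,9} | {1} | {6} | {7}.
2 and 9 lie in the same block of the stable partition, so they are equivalent — no string distinguishes them.

Yes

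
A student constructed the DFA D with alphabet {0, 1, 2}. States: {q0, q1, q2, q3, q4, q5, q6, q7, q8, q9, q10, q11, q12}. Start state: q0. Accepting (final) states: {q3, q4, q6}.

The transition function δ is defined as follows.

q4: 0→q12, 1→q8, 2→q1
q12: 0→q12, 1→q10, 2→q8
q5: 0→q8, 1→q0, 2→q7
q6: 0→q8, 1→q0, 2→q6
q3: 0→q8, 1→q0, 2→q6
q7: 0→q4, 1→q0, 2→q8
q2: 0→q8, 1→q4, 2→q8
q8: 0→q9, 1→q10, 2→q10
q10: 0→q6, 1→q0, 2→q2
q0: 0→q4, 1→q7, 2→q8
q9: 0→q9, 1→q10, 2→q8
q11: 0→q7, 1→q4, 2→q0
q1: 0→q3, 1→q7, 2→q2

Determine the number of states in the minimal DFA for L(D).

7

States {q5,q11} cannot be reached from the start state, so discard them.
Initial partition by acceptance: {q3,q4,q6} | {q0,q1,q2,q7,q8,q9,q10,q12}.
Refine {q3,q4,q6} on symbol 2: members go to different blocks, giving {q3,q6} and {q4}.
On input 0, block {q0,q1,q2,q7,q8,q9,q10,q12} splits into {q2,q8,q9,q12} and {q0,q7} and {q1,q10}.
On input 1, block {q2,q8,q9,q12} splits into {q8,q9,q12} and {q2}.
On input 2, block {q8,q9,q12} splits into {q9,q12} and {q8}.
Stable partition: {q3,q6} | {q9,q12} | {q4} | {q0,q7} | {q1,q10} | {q2} | {q8} — 7 equivalence classes.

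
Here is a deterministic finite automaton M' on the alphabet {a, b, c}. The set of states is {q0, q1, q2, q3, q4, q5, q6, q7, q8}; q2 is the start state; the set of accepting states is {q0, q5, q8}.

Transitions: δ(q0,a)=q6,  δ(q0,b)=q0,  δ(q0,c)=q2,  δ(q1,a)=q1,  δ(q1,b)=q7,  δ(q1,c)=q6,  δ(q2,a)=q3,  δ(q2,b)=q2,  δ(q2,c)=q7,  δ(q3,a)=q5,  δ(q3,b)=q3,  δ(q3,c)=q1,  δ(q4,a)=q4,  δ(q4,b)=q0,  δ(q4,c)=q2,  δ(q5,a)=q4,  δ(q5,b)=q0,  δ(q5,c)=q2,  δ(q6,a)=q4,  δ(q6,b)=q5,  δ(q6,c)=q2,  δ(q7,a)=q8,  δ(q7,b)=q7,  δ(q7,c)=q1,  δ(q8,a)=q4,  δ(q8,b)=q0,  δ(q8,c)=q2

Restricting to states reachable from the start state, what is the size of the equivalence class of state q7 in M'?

Start with accepting vs non-accepting: {q0,q5,q8} | {q1,q2,q3,q4,q6,q7}.
Split {q1,q2,q3,q4,q6,q7} by δ(·,a) → {q1,q2,q4,q6} and {q3,q7}.
Refine {q1,q2,q4,q6} on symbol a: members go to different blocks, giving {q1,q4,q6} and {q2}.
On input b, block {q1,q4,q6} splits into {q4,q6} and {q1}.
Stable partition: {q0,q5,q8} | {q4,q6} | {q3,q7} | {q2} | {q1} — 5 equivalence classes.
State q7 belongs to the block {q3,q7}, which has 2 states.

2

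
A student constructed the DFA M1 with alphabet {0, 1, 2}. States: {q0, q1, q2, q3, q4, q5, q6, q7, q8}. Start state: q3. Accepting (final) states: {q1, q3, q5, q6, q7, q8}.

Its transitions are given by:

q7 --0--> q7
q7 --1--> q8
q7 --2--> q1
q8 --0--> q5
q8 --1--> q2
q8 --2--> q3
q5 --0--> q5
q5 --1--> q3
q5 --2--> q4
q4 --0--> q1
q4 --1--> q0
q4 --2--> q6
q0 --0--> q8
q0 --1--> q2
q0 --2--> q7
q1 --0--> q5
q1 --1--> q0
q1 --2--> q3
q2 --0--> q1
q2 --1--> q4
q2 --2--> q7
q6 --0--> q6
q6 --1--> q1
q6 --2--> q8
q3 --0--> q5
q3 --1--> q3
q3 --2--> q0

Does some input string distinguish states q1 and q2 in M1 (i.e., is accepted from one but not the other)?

All states are reachable from the start state.
Start with accepting vs non-accepting: {q1,q3,q5,q6,q7,q8} | {q0,q2,q4}.
Split {q1,q3,q5,q6,q7,q8} by δ(·,1) → {q3,q5,q6,q7} and {q1,q8}.
On input 1, block {q3,q5,q6,q7} splits into {q3,q5} and {q6,q7}.
No further refinement is possible. Final partition (4 blocks): {q3,q5} | {q0,q2,q4} | {q1,q8} | {q6,q7}.
q1 and q2 end up in different blocks, so they are distinguishable. For instance, the string 'ε' is accepted from only q1.

Yes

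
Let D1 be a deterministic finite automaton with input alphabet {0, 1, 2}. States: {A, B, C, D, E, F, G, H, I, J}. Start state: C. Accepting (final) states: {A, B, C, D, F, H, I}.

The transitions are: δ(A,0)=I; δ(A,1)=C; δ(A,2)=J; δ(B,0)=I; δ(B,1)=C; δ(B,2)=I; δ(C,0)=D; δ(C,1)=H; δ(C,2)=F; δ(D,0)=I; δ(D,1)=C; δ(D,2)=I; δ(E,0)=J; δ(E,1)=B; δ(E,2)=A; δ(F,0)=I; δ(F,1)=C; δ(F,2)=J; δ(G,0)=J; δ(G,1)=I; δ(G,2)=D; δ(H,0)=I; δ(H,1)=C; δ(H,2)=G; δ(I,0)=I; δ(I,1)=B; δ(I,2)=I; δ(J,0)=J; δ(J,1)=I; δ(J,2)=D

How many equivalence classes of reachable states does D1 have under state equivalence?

States {A,E} cannot be reached from the start state, so discard them.
Initial partition by acceptance: {B,C,D,F,H,I} | {G,J}.
On input 2, block {B,C,D,F,H,I} splits into {B,C,D,I} and {F,H}.
On input 1, block {B,C,D,I} splits into {B,D,I} and {C}.
Refine {B,D,I} on symbol 1: members go to different blocks, giving {B,D} and {I}.
The partition is now stable with 5 blocks: {B,D} | {G,J} | {F,H} | {C} | {I}.

5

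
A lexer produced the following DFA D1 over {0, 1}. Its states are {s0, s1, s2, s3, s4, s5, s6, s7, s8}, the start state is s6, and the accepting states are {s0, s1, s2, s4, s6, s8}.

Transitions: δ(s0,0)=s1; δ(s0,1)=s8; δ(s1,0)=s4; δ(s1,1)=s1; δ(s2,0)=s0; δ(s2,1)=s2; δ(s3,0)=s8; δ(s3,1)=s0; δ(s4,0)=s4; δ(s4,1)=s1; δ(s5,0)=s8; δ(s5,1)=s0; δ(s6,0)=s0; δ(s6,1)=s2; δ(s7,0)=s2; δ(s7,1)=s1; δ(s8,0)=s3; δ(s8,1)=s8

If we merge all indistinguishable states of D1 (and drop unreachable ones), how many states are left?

States {s5,s7} cannot be reached from the start state, so discard them.
Initial partition by acceptance: {s0,s1,s2,s4,s6,s8} | {s3}.
Refine {s0,s1,s2,s4,s6,s8} on symbol 0: members go to different blocks, giving {s0,s1,s2,s4,s6} and {s8}.
Split {s0,s1,s2,s4,s6} by δ(·,1) → {s1,s2,s4,s6} and {s0}.
Refine {s1,s2,s4,s6} on symbol 0: members go to different blocks, giving {s1,s4} and {s2,s6}.
Stable partition: {s1,s4} | {s3} | {s8} | {s0} | {s2,s6} — 5 equivalence classes.

5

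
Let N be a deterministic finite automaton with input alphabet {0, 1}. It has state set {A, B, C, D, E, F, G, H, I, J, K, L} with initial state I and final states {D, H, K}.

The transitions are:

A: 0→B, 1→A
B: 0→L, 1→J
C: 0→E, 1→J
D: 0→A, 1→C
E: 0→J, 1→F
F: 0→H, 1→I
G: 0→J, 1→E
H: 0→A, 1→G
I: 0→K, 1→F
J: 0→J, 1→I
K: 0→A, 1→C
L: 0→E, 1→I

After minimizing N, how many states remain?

States {D} cannot be reached from the start state, so discard them.
Start with accepting vs non-accepting: {H,K} | {A,B,C,E,F,G,I,J,L}.
On input 0, block {A,B,C,E,F,G,I,J,L} splits into {A,B,C,E,G,J,L} and {F,I}.
On input 1, block {A,B,C,E,G,J,L} splits into {A,B,C,G} and {E,J,L}.
On input 0, block {A,B,C,G} splits into {B,C,G} and {A}.
Stable partition: {H,K} | {B,C,G} | {F,I} | {E,J,L} | {A} — 5 equivalence classes.

5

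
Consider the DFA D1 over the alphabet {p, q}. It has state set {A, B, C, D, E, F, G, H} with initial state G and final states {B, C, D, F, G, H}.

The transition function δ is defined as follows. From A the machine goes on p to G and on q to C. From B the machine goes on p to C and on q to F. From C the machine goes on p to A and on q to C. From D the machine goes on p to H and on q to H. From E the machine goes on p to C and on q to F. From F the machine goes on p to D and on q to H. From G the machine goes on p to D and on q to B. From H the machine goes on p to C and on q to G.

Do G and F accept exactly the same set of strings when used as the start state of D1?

Yes

First remove the unreachable states {E}; 7 states remain.
Initial partition by acceptance: {B,C,D,F,G,H} | {A}.
Refine {B,C,D,F,G,H} on symbol p: members go to different blocks, giving {B,D,F,G,H} and {C}.
On input p, block {B,D,F,G,H} splits into {D,F,G} and {B,H}.
Refine {D,F,G} on symbol p: members go to different blocks, giving {F,G} and {D}.
Stable partition: {F,G} | {A} | {C} | {B,H} | {D} — 5 equivalence classes.
G and F lie in the same block of the stable partition, so they are equivalent — no string distinguishes them.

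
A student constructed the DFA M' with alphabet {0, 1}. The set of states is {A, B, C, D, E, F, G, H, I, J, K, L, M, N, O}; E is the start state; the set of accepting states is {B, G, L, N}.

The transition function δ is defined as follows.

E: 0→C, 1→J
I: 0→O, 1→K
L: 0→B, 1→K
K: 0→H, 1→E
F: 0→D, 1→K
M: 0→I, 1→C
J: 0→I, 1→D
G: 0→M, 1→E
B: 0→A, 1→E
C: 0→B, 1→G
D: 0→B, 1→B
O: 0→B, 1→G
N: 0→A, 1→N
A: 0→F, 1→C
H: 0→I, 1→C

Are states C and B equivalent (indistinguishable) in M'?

No

First remove the unreachable states {L,N}; 13 states remain.
Start with accepting vs non-accepting: {B,G} | {A,C,D,E,F,H,I,J,K,M,O}.
On input 0, block {A,C,D,E,F,H,I,J,K,M,O} splits into {A,E,F,H,I,J,K,M} and {C,D,O}.
Split {A,E,F,H,I,J,K,M} by δ(·,0) → {A,H,J,K,M} and {E,F,I}.
Split {A,H,J,K,M} by δ(·,0) → {A,H,J,M} and {K}.
On input 1, block {E,F,I} splits into {F,I} and {E}.
Stable partition: {B,G} | {A,H,J,M} | {C,D,O} | {F,I} | {K} | {E} — 6 equivalence classes.
C and B end up in different blocks, so they are distinguishable. For instance, the string 'ε' is accepted from only B.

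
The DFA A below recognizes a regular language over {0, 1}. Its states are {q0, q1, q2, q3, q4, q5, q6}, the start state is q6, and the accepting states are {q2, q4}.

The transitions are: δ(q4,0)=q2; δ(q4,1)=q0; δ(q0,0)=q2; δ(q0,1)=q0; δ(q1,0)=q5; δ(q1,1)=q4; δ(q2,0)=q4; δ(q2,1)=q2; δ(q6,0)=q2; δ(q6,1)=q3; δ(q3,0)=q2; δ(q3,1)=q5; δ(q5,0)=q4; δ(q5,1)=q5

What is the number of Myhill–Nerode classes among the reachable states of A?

Reachable states from the start: {q0,q2,q3,q4,q5,q6}. Unreachable: {q1} — drop them.
Initial partition by acceptance: {q2,q4} | {q0,q3,q5,q6}.
Refine {q2,q4} on symbol 1: members go to different blocks, giving {q2} and {q4}.
Refine {q0,q3,q5,q6} on symbol 0: members go to different blocks, giving {q0,q3,q6} and {q5}.
On input 1, block {q0,q3,q6} splits into {q0,q6} and {q3}.
Split {q0,q6} by δ(·,1) → {q0} and {q6}.
Stable partition: {q2} | {q0} | {q4} | {q5} | {q3} | {q6} — 6 equivalence classes.

6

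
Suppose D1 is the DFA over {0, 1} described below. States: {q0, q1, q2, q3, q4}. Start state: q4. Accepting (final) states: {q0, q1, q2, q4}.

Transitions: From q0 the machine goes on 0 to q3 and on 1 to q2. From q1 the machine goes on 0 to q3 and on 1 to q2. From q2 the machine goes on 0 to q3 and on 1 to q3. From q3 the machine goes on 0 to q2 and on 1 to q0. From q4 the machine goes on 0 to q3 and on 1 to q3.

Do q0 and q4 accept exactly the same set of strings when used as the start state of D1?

No

States {q1} cannot be reached from the start state, so discard them.
P0 = {q0,q2,q4} | {q3}.
On input 1, block {q0,q2,q4} splits into {q2,q4} and {q0}.
No further refinement is possible. Final partition (3 blocks): {q2,q4} | {q3} | {q0}.
q0 and q4 end up in different blocks, so they are distinguishable. For instance, the string '1' is accepted from only q0.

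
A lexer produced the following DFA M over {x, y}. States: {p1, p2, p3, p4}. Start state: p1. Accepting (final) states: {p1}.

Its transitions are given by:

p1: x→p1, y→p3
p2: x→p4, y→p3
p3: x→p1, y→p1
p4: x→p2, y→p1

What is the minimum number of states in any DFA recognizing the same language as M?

First remove the unreachable states {p2,p4}; 2 states remain.
Initial partition by acceptance: {p1} | {p3}.
The partition is now stable with 2 blocks: {p1} | {p3}.

2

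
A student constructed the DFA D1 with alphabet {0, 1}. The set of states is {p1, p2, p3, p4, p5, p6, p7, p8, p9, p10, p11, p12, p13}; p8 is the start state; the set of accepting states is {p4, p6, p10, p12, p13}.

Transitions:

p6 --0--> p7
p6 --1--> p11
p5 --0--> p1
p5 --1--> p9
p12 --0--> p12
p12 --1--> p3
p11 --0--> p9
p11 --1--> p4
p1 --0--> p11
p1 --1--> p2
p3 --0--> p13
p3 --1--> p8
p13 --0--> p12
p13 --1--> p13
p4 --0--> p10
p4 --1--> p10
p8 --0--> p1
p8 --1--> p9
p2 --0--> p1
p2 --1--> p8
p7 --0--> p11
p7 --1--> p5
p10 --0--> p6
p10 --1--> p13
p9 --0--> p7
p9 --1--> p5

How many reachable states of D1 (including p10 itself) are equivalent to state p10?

1

Start with accepting vs non-accepting: {p4,p6,p10,p12,p13} | {p1,p2,p3,p5,p7,p8,p9,p11}.
Split {p4,p6,p10,p12,p13} by δ(·,0) → {p4,p10,p12,p13} and {p6}.
Split {p4,p10,p12,p13} by δ(·,0) → {p4,p12,p13} and {p10}.
Refine {p4,p12,p13} on symbol 0: members go to different blocks, giving {p12,p13} and {p4}.
Split {p12,p13} by δ(·,1) → {p12} and {p13}.
Split {p1,p2,p3,p5,p7,p8,p9,p11} by δ(·,0) → {p1,p2,p5,p7,p8,p9,p11} and {p3}.
On input 1, block {p1,p2,p5,p7,p8,p9,p11} splits into {p1,p2,p5,p7,p8,p9} and {p11}.
Split {p1,p2,p5,p7,p8,p9} by δ(·,0) → {p2,p5,p8,p9} and {p1,p7}.
No further refinement is possible. Final partition (9 blocks): {p12} | {p2,p5,p8,p9} | {p6} | {p10} | {p4} | {p13} | {p3} | {p11} | {p1,p7}.
State p10 belongs to the block {p10}, which has 1 states.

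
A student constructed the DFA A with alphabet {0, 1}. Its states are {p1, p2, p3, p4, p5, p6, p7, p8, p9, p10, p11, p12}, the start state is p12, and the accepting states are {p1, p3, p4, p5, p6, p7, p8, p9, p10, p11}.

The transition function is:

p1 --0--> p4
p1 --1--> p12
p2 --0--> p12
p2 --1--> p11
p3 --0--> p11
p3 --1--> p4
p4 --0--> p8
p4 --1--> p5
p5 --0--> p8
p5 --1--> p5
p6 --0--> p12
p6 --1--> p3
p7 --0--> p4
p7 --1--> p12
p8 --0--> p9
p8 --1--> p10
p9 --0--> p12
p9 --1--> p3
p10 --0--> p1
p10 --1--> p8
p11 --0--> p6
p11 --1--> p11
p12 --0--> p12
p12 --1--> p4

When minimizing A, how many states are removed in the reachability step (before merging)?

No path from p12 leads to p2, p7; the other 10 states are all reachable.

2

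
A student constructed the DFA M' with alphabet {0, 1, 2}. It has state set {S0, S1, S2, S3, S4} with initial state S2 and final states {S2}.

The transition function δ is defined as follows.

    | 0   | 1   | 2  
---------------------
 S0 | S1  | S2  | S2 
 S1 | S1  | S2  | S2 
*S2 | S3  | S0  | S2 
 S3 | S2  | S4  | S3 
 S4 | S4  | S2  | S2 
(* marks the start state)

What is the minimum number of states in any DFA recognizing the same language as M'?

Start with accepting vs non-accepting: {S2} | {S0,S1,S3,S4}.
On input 0, block {S0,S1,S3,S4} splits into {S0,S1,S4} and {S3}.
No further refinement is possible. Final partition (3 blocks): {S2} | {S0,S1,S4} | {S3}.

3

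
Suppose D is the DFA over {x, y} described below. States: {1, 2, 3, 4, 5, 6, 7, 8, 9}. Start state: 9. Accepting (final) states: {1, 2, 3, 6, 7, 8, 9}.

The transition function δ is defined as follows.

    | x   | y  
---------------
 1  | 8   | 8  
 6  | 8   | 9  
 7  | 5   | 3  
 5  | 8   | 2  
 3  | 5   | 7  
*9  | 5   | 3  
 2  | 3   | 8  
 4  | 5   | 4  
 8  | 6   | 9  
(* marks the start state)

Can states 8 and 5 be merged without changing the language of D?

No

Reachable states from the start: {2,3,5,6,7,8,9}. Unreachable: {1,4} — drop them.
P0 = {2,3,6,7,8,9} | {5}.
Refine {2,3,6,7,8,9} on symbol x: members go to different blocks, giving {2,6,8} and {3,7,9}.
Split {2,6,8} by δ(·,x) → {6,8} and {2}.
No further refinement is possible. Final partition (4 blocks): {6,8} | {5} | {3,7,9} | {2}.
8 and 5 end up in different blocks, so they are distinguishable. For instance, the string 'ε' is accepted from only 8.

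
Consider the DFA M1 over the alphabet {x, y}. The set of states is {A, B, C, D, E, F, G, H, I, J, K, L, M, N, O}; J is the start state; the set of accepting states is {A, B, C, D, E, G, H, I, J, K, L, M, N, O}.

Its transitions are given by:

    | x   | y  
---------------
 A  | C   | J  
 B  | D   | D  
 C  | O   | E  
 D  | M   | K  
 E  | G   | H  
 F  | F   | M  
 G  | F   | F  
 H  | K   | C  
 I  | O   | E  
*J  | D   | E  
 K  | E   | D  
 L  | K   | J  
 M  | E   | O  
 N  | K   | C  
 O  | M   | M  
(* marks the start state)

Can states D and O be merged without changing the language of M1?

Yes

Reachable states from the start: {C,D,E,F,G,H,J,K,M,O}. Unreachable: {A,B,I,L,N} — drop them.
P0 = {C,D,E,G,H,J,K,M,O} | {F}.
Split {C,D,E,G,H,J,K,M,O} by δ(·,x) → {C,D,E,H,J,K,M,O} and {G}.
Split {C,D,E,H,J,K,M,O} by δ(·,x) → {C,D,H,J,K,M,O} and {E}.
Refine {C,D,H,J,K,M,O} on symbol x: members go to different blocks, giving {C,D,H,J,O} and {K,M}.
Split {C,D,H,J,O} by δ(·,x) → {D,H,O} and {C,J}.
Refine {D,H,O} on symbol y: members go to different blocks, giving {D,O} and {H}.
No further refinement is possible. Final partition (7 blocks): {D,O} | {F} | {G} | {E} | {K,M} | {C,J} | {H}.
D and O lie in the same block of the stable partition, so they are equivalent — no string distinguishes them.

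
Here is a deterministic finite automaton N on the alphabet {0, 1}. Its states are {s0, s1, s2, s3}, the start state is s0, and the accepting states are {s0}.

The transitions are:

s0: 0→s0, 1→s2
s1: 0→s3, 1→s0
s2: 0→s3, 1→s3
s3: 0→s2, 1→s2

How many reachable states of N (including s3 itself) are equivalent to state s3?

States {s1} cannot be reached from the start state, so discard them.
P0 = {s0} | {s2,s3}.
The partition is now stable with 2 blocks: {s0} | {s2,s3}.
State s3 belongs to the block {s2,s3}, which has 2 states.

2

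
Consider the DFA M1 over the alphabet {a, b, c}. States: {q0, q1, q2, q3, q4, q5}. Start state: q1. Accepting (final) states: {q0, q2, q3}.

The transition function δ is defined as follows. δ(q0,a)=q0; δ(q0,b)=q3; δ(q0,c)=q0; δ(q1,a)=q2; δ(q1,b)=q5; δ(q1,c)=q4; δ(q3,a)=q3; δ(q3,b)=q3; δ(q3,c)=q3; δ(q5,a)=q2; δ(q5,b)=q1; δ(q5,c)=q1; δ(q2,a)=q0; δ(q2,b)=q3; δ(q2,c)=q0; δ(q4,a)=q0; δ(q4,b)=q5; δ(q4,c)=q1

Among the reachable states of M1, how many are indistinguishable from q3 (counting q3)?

All states are reachable from the start state.
Start with accepting vs non-accepting: {q0,q2,q3} | {q1,q4,q5}.
The partition is now stable with 2 blocks: {q0,q2,q3} | {q1,q4,q5}.
State q3 belongs to the block {q0,q2,q3}, which has 3 states.

3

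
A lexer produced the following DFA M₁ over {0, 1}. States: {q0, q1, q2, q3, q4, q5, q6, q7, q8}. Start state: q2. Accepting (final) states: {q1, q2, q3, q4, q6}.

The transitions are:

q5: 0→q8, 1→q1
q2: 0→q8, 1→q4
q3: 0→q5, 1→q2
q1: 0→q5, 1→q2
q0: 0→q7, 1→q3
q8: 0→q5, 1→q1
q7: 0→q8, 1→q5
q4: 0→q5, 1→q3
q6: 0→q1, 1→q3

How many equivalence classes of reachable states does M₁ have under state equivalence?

Reachable states from the start: {q1,q2,q3,q4,q5,q8}. Unreachable: {q0,q6,q7} — drop them.
Initial partition by acceptance: {q1,q2,q3,q4} | {q5,q8}.
No further refinement is possible. Final partition (2 blocks): {q1,q2,q3,q4} | {q5,q8}.

2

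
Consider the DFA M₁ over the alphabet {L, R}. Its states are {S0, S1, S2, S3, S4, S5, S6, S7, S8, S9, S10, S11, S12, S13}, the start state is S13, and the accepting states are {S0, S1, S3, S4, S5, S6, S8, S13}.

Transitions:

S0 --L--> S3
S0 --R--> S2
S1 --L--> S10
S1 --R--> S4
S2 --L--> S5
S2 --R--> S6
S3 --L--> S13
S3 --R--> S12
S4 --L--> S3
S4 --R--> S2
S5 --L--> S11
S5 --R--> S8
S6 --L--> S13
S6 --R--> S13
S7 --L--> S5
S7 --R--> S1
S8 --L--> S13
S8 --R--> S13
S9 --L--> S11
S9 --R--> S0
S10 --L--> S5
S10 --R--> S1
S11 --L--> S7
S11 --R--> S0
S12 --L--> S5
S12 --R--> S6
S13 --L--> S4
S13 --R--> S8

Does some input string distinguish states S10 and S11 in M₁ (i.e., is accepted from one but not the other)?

Reachable states from the start: {S0,S1,S2,S3,S4,S5,S6,S7,S8,S10,S11,S12,S13}. Unreachable: {S9} — drop them.
Initial partition by acceptance: {S0,S1,S3,S4,S5,S6,S8,S13} | {S2,S7,S10,S11,S12}.
Split {S0,S1,S3,S4,S5,S6,S8,S13} by δ(·,L) → {S0,S3,S4,S6,S8,S13} and {S1,S5}.
On input R, block {S0,S3,S4,S6,S8,S13} splits into {S0,S3,S4} and {S6,S8,S13}.
Split {S0,S3,S4} by δ(·,L) → {S0,S4} and {S3}.
Refine {S2,S7,S10,S11,S12} on symbol L: members go to different blocks, giving {S2,S7,S10,S12} and {S11}.
Refine {S2,S7,S10,S12} on symbol R: members go to different blocks, giving {S2,S12} and {S7,S10}.
Refine {S1,S5} on symbol L: members go to different blocks, giving {S1} and {S5}.
On input L, block {S6,S8,S13} splits into {S6,S8} and {S13}.
The partition is now stable with 9 blocks: {S0,S4} | {S2,S12} | {S1} | {S6,S8} | {S3} | {S11} | {S7,S10} | {S5} | {S13}.
S10 and S11 end up in different blocks, so they are distinguishable. For instance, the string 'L' is accepted from only S10.

Yes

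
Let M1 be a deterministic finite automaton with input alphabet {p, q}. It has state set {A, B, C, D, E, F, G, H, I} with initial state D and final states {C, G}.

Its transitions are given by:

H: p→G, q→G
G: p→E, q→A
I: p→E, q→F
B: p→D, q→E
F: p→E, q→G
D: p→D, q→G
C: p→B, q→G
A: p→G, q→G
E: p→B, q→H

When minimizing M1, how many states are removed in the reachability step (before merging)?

3

BFS from D reaches {A, B, D, E, G, H}; the 3 state(s) C, F, I are never visited.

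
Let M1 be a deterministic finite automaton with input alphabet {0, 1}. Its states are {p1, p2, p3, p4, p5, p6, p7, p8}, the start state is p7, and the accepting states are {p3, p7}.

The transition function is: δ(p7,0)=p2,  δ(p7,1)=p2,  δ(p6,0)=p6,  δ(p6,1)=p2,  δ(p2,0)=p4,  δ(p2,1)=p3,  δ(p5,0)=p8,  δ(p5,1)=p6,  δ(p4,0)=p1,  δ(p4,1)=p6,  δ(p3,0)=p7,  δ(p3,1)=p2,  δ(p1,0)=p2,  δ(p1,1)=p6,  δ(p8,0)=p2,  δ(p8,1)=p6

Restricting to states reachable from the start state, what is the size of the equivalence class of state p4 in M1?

Reachable states from the start: {p1,p2,p3,p4,p6,p7}. Unreachable: {p5,p8} — drop them.
P0 = {p3,p7} | {p1,p2,p4,p6}.
Split {p3,p7} by δ(·,0) → {p3} and {p7}.
On input 1, block {p1,p2,p4,p6} splits into {p1,p4,p6} and {p2}.
Split {p1,p4,p6} by δ(·,0) → {p4,p6} and {p1}.
Split {p4,p6} by δ(·,0) → {p4} and {p6}.
Stable partition: {p3} | {p4} | {p7} | {p2} | {p1} | {p6} — 6 equivalence classes.
State p4 belongs to the block {p4}, which has 1 states.

1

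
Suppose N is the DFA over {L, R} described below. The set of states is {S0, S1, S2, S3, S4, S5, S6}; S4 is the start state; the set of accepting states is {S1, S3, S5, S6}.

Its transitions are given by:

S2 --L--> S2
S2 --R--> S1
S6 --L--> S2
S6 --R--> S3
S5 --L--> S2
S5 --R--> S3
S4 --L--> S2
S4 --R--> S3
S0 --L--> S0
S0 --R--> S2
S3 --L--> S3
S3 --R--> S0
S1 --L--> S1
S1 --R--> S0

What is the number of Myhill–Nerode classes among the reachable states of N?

3

Reachable states from the start: {S0,S1,S2,S3,S4}. Unreachable: {S5,S6} — drop them.
Initial partition by acceptance: {S1,S3} | {S0,S2,S4}.
Refine {S0,S2,S4} on symbol R: members go to different blocks, giving {S2,S4} and {S0}.
The partition is now stable with 3 blocks: {S1,S3} | {S2,S4} | {S0}.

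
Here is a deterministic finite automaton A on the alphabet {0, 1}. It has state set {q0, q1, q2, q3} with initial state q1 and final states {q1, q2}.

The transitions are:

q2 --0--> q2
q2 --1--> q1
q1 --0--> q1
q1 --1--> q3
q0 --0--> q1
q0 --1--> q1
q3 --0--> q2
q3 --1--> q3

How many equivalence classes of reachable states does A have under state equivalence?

3

States {q0} cannot be reached from the start state, so discard them.
Initial partition by acceptance: {q1,q2} | {q3}.
Refine {q1,q2} on symbol 1: members go to different blocks, giving {q1} and {q2}.
Stable partition: {q1} | {q3} | {q2} — 3 equivalence classes.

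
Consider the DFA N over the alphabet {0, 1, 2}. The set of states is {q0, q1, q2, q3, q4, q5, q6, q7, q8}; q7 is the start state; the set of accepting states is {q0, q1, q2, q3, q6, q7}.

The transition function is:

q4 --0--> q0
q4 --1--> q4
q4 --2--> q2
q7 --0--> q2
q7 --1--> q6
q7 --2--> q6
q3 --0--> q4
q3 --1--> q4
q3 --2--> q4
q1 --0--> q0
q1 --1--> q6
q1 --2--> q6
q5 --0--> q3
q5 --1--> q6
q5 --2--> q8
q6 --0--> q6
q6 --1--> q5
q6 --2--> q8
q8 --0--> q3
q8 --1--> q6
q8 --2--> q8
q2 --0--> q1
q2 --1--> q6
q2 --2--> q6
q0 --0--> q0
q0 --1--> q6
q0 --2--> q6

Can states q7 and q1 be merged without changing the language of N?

All states are reachable from the start state.
Initial partition by acceptance: {q0,q1,q2,q3,q6,q7} | {q4,q5,q8}.
Refine {q0,q1,q2,q3,q6,q7} on symbol 0: members go to different blocks, giving {q0,q1,q2,q6,q7} and {q3}.
Refine {q0,q1,q2,q6,q7} on symbol 1: members go to different blocks, giving {q0,q1,q2,q7} and {q6}.
Split {q4,q5,q8} by δ(·,0) → {q5,q8} and {q4}.
The partition is now stable with 5 blocks: {q0,q1,q2,q7} | {q5,q8} | {q3} | {q6} | {q4}.
q7 and q1 lie in the same block of the stable partition, so they are equivalent — no string distinguishes them.

Yes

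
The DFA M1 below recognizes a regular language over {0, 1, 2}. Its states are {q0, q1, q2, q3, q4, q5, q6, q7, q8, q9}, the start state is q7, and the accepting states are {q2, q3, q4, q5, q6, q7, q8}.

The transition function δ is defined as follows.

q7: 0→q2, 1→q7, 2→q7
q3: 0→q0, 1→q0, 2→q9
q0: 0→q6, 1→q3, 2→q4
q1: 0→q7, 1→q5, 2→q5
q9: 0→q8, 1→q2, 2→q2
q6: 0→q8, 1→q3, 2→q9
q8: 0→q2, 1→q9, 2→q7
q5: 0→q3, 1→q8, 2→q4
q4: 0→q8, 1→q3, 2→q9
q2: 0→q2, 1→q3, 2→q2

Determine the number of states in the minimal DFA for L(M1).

States {q1,q5} cannot be reached from the start state, so discard them.
Initial partition by acceptance: {q2,q3,q4,q6,q7,q8} | {q0,q9}.
On input 0, block {q2,q3,q4,q6,q7,q8} splits into {q2,q4,q6,q7,q8} and {q3}.
On input 1, block {q2,q4,q6,q7,q8} splits into {q2,q4,q6} and {q7} and {q8}.
On input 0, block {q2,q4,q6} splits into {q4,q6} and {q2}.
On input 0, block {q0,q9} splits into {q0} and {q9}.
No further refinement is possible. Final partition (7 blocks): {q4,q6} | {q0} | {q3} | {q7} | {q8} | {q2} | {q9}.

7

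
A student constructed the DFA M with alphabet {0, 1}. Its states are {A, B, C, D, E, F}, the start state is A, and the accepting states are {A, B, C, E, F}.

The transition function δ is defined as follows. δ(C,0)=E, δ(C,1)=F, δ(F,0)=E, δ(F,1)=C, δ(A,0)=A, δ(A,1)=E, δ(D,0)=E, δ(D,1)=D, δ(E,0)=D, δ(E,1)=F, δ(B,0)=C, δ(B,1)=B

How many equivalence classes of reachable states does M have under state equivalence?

Reachable states from the start: {A,C,D,E,F}. Unreachable: {B} — drop them.
P0 = {A,C,E,F} | {D}.
Split {A,C,E,F} by δ(·,0) → {A,C,F} and {E}.
Refine {A,C,F} on symbol 0: members go to different blocks, giving {C,F} and {A}.
The partition is now stable with 4 blocks: {C,F} | {D} | {E} | {A}.

4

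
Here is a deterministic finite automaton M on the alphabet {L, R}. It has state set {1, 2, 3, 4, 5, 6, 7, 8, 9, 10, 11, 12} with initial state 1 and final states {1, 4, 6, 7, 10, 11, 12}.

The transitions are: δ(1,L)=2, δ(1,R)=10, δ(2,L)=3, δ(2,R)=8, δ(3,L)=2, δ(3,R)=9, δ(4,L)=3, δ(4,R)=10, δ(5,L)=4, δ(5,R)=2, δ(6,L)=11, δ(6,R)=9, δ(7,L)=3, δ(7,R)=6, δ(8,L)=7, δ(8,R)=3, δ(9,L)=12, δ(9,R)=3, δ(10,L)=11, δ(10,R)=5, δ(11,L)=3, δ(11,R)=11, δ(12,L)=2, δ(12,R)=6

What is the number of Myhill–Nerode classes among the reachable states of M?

All states are reachable from the start state.
P0 = {1,4,6,7,10,11,12} | {2,3,5,8,9}.
On input L, block {1,4,6,7,10,11,12} splits into {1,4,7,11,12} and {6,10}.
Refine {1,4,7,11,12} on symbol R: members go to different blocks, giving {1,4,7,12} and {11}.
On input L, block {2,3,5,8,9} splits into {5,8,9} and {2,3}.
Stable partition: {1,4,7,12} | {5,8,9} | {6,10} | {11} | {2,3} — 5 equivalence classes.

5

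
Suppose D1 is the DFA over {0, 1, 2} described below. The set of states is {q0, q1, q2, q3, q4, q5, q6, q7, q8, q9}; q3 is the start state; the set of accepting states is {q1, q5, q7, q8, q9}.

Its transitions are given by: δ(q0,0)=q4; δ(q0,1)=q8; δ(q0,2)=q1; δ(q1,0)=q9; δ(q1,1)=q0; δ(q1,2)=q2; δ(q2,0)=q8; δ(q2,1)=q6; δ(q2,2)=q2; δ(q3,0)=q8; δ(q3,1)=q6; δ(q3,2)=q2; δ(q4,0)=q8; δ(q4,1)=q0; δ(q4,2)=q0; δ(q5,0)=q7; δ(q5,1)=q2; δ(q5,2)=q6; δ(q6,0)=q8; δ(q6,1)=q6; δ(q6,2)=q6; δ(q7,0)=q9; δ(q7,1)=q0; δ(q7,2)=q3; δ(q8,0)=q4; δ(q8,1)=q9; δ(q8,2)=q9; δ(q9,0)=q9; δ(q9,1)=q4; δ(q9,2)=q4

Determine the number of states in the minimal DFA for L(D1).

Reachable states from the start: {q0,q1,q2,q3,q4,q6,q8,q9}. Unreachable: {q5,q7} — drop them.
P0 = {q1,q8,q9} | {q0,q2,q3,q4,q6}.
On input 0, block {q1,q8,q9} splits into {q1,q9} and {q8}.
Split {q0,q2,q3,q4,q6} by δ(·,0) → {q2,q3,q4,q6} and {q0}.
Split {q1,q9} by δ(·,1) → {q1} and {q9}.
Refine {q2,q3,q4,q6} on symbol 1: members go to different blocks, giving {q2,q3,q6} and {q4}.
The partition is now stable with 6 blocks: {q1} | {q2,q3,q6} | {q8} | {q0} | {q9} | {q4}.

6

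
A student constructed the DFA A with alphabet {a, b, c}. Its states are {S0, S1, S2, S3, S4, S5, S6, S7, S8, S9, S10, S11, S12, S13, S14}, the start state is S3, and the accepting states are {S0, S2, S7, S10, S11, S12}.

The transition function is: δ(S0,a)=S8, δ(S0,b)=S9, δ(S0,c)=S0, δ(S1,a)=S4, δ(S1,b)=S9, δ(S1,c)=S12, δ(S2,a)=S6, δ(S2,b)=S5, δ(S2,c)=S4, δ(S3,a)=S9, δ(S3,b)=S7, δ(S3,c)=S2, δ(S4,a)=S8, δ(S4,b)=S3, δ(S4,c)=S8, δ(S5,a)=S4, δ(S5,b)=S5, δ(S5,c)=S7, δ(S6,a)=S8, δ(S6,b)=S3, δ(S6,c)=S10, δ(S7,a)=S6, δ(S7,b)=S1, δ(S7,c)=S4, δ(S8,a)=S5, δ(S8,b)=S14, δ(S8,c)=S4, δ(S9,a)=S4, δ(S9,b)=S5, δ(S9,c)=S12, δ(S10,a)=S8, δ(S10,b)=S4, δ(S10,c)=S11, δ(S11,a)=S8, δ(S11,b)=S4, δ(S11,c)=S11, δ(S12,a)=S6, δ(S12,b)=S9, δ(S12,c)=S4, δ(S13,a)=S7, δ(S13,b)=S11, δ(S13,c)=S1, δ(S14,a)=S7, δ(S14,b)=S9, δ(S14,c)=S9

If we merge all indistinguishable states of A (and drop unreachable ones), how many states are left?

8

First remove the unreachable states {S0,S13}; 13 states remain.
Initial partition by acceptance: {S2,S7,S10,S11,S12} | {S1,S3,S4,S5,S6,S8,S9,S14}.
Split {S2,S7,S10,S11,S12} by δ(·,c) → {S2,S7,S12} and {S10,S11}.
Split {S1,S3,S4,S5,S6,S8,S9,S14} by δ(·,a) → {S1,S3,S4,S5,S6,S8,S9} and {S14}.
Refine {S1,S3,S4,S5,S6,S8,S9} on symbol b: members go to different blocks, giving {S1,S4,S5,S6,S9} and {S3} and {S8}.
Refine {S1,S4,S5,S6,S9} on symbol a: members go to different blocks, giving {S1,S5,S9} and {S4,S6}.
Split {S4,S6} by δ(·,c) → {S4} and {S6}.
The partition is now stable with 8 blocks: {S2,S7,S12} | {S1,S5,S9} | {S10,S11} | {S14} | {S3} | {S8} | {S4} | {S6}.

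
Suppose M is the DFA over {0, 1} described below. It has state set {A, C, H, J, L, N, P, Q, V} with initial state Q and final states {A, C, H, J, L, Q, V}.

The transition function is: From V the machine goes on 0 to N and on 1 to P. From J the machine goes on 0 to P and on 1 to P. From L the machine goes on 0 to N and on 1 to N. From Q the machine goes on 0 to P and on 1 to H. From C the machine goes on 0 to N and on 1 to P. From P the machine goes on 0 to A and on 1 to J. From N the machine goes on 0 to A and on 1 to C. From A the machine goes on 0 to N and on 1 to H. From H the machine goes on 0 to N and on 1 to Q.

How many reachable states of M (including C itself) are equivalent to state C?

States {L,V} cannot be reached from the start state, so discard them.
P0 = {A,C,H,J,Q} | {N,P}.
On input 1, block {A,C,H,J,Q} splits into {A,H,Q} and {C,J}.
No further refinement is possible. Final partition (3 blocks): {A,H,Q} | {N,P} | {C,J}.
The equivalence class containing C is {C,J}, of size 2.

2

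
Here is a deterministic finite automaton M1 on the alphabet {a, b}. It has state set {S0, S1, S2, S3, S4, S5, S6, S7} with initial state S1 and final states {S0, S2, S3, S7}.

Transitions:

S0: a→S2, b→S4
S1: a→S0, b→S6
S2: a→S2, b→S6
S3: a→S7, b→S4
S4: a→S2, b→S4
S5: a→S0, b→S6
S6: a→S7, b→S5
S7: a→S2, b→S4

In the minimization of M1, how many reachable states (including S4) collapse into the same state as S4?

Reachable states from the start: {S0,S1,S2,S4,S5,S6,S7}. Unreachable: {S3} — drop them.
P0 = {S0,S2,S7} | {S1,S4,S5,S6}.
Stable partition: {S0,S2,S7} | {S1,S4,S5,S6} — 2 equivalence classes.
State S4 belongs to the block {S1,S4,S5,S6}, which has 4 states.

4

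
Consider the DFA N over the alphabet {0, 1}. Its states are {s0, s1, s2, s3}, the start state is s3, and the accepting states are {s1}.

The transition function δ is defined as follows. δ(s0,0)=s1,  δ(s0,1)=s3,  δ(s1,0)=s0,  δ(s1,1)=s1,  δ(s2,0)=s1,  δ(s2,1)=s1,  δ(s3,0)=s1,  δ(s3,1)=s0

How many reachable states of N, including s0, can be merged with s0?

2

States {s2} cannot be reached from the start state, so discard them.
Initial partition by acceptance: {s1} | {s0,s3}.
Stable partition: {s1} | {s0,s3} — 2 equivalence classes.
The equivalence class containing s0 is {s0,s3}, of size 2.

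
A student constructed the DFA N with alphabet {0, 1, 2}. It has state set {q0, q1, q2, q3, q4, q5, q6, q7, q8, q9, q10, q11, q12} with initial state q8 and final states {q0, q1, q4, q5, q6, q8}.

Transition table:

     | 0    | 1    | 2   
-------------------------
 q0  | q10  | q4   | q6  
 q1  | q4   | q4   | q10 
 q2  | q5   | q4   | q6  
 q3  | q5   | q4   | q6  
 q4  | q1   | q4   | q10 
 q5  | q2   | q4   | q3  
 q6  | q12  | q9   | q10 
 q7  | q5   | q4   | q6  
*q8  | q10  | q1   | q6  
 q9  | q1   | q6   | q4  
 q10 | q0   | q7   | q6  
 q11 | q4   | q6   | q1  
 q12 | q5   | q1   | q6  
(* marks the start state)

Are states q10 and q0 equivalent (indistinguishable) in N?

No

States {q11} cannot be reached from the start state, so discard them.
P0 = {q0,q1,q4,q5,q6,q8} | {q2,q3,q7,q9,q10,q12}.
Split {q0,q1,q4,q5,q6,q8} by δ(·,0) → {q0,q5,q6,q8} and {q1,q4}.
On input 1, block {q0,q5,q6,q8} splits into {q0,q5,q8} and {q6}.
On input 2, block {q0,q5,q8} splits into {q0,q8} and {q5}.
On input 0, block {q2,q3,q7,q9,q10,q12} splits into {q2,q3,q7,q12} and {q9} and {q10}.
No further refinement is possible. Final partition (7 blocks): {q0,q8} | {q2,q3,q7,q12} | {q1,q4} | {q6} | {q5} | {q9} | {q10}.
q10 and q0 end up in different blocks, so they are distinguishable. For instance, the string 'ε' is accepted from only q0.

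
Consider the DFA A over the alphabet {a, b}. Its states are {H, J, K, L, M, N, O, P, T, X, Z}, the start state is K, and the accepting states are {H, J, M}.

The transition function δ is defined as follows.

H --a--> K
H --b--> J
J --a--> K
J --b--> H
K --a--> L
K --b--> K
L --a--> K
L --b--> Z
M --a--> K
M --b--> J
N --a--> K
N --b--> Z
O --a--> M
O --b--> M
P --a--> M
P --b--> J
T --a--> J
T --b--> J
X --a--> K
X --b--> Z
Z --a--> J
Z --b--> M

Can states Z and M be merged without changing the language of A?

No

Reachable states from the start: {H,J,K,L,M,Z}. Unreachable: {N,O,P,T,X} — drop them.
P0 = {H,J,M} | {K,L,Z}.
Split {K,L,Z} by δ(·,a) → {K,L} and {Z}.
Refine {K,L} on symbol b: members go to different blocks, giving {L} and {K}.
Stable partition: {H,J,M} | {L} | {Z} | {K} — 4 equivalence classes.
Z and M end up in different blocks, so they are distinguishable. For instance, the string 'ε' is accepted from only M.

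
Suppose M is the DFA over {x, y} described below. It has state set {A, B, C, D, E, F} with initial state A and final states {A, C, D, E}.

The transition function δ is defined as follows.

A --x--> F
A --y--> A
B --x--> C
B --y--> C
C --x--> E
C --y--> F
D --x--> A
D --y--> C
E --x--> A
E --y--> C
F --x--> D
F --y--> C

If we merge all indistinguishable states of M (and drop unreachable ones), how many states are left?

4

First remove the unreachable states {B}; 5 states remain.
P0 = {A,C,D,E} | {F}.
On input x, block {A,C,D,E} splits into {C,D,E} and {A}.
On input x, block {C,D,E} splits into {D,E} and {C}.
Stable partition: {D,E} | {F} | {A} | {C} — 4 equivalence classes.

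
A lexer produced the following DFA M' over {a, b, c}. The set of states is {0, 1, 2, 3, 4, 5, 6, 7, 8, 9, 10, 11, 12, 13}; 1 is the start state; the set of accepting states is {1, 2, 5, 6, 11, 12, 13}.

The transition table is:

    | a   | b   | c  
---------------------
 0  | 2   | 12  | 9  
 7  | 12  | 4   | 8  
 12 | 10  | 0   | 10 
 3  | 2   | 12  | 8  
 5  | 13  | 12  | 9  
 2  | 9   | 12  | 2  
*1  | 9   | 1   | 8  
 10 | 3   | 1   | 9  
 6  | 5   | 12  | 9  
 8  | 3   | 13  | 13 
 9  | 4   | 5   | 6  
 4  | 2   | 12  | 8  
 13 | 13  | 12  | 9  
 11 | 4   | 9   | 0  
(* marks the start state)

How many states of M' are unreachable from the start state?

Starting at 1 and following transitions, the reachable set is {0, 1, 2, 3, 4, 5, 6, 8, 9, 10, 12, 13}. That leaves 7, 11 unreachable — 2 in total.

2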